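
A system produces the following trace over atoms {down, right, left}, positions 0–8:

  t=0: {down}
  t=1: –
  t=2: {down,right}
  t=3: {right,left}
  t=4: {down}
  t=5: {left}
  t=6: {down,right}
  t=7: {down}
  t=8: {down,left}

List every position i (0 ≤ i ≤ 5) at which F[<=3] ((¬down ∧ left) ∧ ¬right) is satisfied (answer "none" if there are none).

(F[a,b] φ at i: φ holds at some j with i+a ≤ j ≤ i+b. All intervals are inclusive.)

2, 3, 4, 5

Evaluate at each i in [0,5]:
  i=0: ✗ (none in [0,3])
  i=1: ✗ (none in [1,4])
  i=2: ✓ (witness j=5)
  i=3: ✓ (witness j=5)
  i=4: ✓ (witness j=5)
  i=5: ✓ (witness j=5)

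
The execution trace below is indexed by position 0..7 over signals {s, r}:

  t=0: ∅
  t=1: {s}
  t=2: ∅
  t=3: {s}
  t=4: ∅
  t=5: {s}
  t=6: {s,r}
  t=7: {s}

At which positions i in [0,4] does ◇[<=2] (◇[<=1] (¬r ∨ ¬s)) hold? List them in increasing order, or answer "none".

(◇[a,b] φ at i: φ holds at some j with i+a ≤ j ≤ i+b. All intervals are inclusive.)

0, 1, 2, 3, 4

Evaluate at each i in [0,4]:
  i=0: ✓ (witness j=0)
  i=1: ✓ (witness j=1)
  i=2: ✓ (witness j=2)
  i=3: ✓ (witness j=3)
  i=4: ✓ (witness j=4)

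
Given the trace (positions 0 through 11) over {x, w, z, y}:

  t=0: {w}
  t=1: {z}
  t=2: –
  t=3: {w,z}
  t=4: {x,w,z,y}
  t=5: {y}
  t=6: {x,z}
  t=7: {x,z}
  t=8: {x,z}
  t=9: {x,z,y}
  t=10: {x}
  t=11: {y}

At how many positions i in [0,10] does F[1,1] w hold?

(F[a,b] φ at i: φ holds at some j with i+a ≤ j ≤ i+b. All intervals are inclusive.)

Evaluate at each i in [0,10]:
  i=0: ✗ (none in [1,1])
  i=1: ✗ (none in [2,2])
  i=2: ✓ (witness j=3)
  i=3: ✓ (witness j=4)
  i=4: ✗ (none in [5,5])
  i=5: ✗ (none in [6,6])
  i=6: ✗ (none in [7,7])
  i=7: ✗ (none in [8,8])
  i=8: ✗ (none in [9,9])
  i=9: ✗ (none in [10,10])
  i=10: ✗ (none in [11,11])
Positions where it holds: {2, 3} → 2.

2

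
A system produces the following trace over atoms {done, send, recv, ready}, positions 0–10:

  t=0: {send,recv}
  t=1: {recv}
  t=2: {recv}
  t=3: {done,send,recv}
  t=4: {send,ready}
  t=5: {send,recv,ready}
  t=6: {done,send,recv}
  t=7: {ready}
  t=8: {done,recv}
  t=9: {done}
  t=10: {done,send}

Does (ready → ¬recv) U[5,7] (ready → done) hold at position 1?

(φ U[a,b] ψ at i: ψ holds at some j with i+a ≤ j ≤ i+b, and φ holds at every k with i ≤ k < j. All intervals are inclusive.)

Does not hold

Need some j in [6,8] with (ready → done), and (ready → ¬recv) at every k in [1,j-1].
  j=6: (ready → done) holds, but (ready → ¬recv) fails at k=5 → not this j.
  j=7: (ready → done) false.
  j=8: (ready → done) holds, but (ready → ¬recv) fails at k=5 → not this j.
No j in the window works → until fails.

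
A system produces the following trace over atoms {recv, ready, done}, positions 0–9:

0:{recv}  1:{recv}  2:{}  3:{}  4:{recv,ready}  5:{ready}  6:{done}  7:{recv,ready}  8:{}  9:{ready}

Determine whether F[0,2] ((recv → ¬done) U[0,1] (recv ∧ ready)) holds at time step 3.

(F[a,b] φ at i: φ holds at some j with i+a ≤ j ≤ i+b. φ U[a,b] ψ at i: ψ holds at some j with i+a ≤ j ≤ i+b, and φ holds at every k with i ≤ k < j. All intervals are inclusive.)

Check ((recv → ¬done) U[0,1] (recv ∧ ready)) at each j in [3,5]:
  j=3: holds
  j=4: holds
  j=5: fails
Found at j=3 → formula holds.

Holds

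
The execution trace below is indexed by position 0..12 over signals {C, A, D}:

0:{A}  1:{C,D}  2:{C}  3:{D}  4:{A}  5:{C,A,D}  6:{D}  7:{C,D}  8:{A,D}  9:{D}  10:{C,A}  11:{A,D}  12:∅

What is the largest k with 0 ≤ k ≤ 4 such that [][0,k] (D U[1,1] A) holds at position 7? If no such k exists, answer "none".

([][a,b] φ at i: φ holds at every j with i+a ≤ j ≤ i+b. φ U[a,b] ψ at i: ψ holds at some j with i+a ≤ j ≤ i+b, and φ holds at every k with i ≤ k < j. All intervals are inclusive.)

0

(D U[1,1] A) must hold from j=7 onward; find where it first fails.
  j=7: holds
  j=8: fails
Holds on [7,7], so largest k = 0.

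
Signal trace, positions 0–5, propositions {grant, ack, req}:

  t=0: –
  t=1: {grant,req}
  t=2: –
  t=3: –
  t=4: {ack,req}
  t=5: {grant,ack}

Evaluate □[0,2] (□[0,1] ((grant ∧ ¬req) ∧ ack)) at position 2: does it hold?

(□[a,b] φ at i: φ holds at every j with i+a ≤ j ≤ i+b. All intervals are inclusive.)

Does not hold

Check □[0,1] ((grant ∧ ¬req) ∧ ack) at every j in [2,4]:
  j=2: fails at 2
  j=3: fails at 3
  j=4: fails at 4
Fails at j=2 → formula fails.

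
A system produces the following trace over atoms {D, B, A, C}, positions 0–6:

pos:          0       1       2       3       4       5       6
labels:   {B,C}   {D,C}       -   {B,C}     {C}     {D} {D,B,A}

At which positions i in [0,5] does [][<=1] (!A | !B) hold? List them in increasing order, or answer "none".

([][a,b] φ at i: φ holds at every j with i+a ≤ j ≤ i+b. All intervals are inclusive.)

0, 1, 2, 3, 4

Evaluate at each i in [0,5]:
  i=0: ✓ (all of [0,1])
  i=1: ✓ (all of [1,2])
  i=2: ✓ (all of [2,3])
  i=3: ✓ (all of [3,4])
  i=4: ✓ (all of [4,5])
  i=5: ✗ (fails at j=6)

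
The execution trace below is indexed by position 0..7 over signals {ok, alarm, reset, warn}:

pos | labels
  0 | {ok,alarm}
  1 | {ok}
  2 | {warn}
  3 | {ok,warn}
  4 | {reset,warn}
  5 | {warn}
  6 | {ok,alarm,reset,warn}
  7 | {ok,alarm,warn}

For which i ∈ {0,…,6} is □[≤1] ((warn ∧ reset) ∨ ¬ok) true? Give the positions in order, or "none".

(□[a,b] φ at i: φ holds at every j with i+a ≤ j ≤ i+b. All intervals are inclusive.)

4, 5

Evaluate at each i in [0,6]:
  i=0: ✗ (fails at j=0)
  i=1: ✗ (fails at j=1)
  i=2: ✗ (fails at j=3)
  i=3: ✗ (fails at j=3)
  i=4: ✓ (all of [4,5])
  i=5: ✓ (all of [5,6])
  i=6: ✗ (fails at j=7)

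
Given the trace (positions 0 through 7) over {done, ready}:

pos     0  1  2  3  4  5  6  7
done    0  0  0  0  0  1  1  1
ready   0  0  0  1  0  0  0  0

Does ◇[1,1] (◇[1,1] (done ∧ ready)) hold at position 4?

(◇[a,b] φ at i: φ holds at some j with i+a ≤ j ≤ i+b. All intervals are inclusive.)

Does not hold

Check ◇[1,1] (done ∧ ready) at each j in [5,5]:
  j=5: fails (none in [6,6])
No position in the window satisfies it → formula fails.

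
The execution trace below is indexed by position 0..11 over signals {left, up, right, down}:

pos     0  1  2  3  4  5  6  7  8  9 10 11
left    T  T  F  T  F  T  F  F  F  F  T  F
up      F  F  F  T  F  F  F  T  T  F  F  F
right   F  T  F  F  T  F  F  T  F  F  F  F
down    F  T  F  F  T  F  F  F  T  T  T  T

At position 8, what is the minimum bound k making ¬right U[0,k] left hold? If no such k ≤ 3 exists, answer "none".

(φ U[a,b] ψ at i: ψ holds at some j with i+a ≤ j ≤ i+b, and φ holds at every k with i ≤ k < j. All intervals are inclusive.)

Need earliest j ≥ 8 with left, and ¬right at every k in [8,j-1].
  j=8: rhs fails.
  j=9: rhs fails.
  j=10: rhs holds; lhs holds on [8,9]. k = 2.

2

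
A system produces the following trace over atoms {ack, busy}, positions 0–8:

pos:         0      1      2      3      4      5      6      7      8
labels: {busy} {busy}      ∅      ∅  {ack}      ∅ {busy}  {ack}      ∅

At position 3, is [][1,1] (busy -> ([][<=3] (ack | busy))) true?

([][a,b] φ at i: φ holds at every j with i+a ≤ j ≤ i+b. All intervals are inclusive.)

Check (busy -> ([][<=3] (ack | busy))) at every j in [4,4]:
  j=4: antecedent false → ✓
All positions satisfy it → formula holds.

Yes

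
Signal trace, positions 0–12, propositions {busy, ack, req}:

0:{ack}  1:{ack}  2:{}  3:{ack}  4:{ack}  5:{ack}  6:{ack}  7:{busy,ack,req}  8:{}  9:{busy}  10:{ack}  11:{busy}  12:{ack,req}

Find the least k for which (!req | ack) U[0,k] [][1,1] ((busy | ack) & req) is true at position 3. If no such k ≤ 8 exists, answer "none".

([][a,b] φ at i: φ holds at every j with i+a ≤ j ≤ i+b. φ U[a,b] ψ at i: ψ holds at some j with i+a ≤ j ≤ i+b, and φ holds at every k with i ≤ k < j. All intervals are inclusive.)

3

Need earliest j ≥ 3 with [][1,1] ((busy | ack) & req), and (!req | ack) at every k in [3,j-1].
  j=3: rhs fails.
  j=4: rhs fails.
  j=5: rhs fails.
  j=6: rhs holds; lhs holds on [3,5]. k = 3.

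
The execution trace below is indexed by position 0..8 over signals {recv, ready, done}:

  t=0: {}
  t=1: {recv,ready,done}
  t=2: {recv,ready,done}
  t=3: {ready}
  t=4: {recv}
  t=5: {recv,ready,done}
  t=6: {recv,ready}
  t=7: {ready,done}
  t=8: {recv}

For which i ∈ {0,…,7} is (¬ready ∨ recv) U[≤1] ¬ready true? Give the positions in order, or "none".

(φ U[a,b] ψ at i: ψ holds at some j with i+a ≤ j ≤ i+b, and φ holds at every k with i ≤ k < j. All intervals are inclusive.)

Evaluate at each i in [0,7]:
  i=0: ✓ (rhs at j=0)
  i=1: ✗ (no rhs in [1,2])
  i=2: ✗ (no rhs in [2,3])
  i=3: ✗ (lhs fails at k=3 before rhs at j=4)
  i=4: ✓ (rhs at j=4)
  i=5: ✗ (no rhs in [5,6])
  i=6: ✗ (no rhs in [6,7])
  i=7: ✗ (lhs fails at k=7 before rhs at j=8)

0, 4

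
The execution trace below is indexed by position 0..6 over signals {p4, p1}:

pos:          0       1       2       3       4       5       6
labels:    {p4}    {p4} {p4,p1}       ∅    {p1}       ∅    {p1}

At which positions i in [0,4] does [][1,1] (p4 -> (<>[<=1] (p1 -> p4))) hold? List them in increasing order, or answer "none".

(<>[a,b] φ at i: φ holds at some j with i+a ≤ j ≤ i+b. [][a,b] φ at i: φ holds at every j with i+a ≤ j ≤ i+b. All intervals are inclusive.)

0, 1, 2, 3, 4

Evaluate at each i in [0,4]:
  i=0: ✓ (all of [1,1])
  i=1: ✓ (all of [2,2])
  i=2: ✓ (all of [3,3])
  i=3: ✓ (all of [4,4])
  i=4: ✓ (all of [5,5])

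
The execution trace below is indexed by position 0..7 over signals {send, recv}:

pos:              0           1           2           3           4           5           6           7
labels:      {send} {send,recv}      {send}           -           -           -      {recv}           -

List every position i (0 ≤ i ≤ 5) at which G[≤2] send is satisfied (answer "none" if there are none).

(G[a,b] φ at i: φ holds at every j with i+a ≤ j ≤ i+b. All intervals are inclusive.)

Evaluate at each i in [0,5]:
  i=0: ✓ (all of [0,2])
  i=1: ✗ (fails at j=3)
  i=2: ✗ (fails at j=3)
  i=3: ✗ (fails at j=3)
  i=4: ✗ (fails at j=4)
  i=5: ✗ (fails at j=5)

0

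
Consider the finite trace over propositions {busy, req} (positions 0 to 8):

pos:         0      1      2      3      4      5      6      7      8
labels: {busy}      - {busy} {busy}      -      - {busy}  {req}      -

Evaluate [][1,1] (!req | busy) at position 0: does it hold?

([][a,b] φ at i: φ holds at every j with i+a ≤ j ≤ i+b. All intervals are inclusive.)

Holds

Check (!req | busy) at every j in [1,1]:
  j=1: true
All positions satisfy it → formula holds.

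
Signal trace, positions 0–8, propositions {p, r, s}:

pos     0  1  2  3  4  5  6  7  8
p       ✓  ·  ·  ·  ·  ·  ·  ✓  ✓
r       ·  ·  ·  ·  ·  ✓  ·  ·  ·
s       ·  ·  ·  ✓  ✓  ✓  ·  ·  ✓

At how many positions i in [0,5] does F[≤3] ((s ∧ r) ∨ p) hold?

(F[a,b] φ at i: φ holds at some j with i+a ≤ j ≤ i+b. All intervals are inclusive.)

5

Evaluate at each i in [0,5]:
  i=0: ✓ (witness j=0)
  i=1: ✗ (none in [1,4])
  i=2: ✓ (witness j=5)
  i=3: ✓ (witness j=5)
  i=4: ✓ (witness j=5)
  i=5: ✓ (witness j=5)
Positions where it holds: {0, 2, 3, 4, 5} → 5.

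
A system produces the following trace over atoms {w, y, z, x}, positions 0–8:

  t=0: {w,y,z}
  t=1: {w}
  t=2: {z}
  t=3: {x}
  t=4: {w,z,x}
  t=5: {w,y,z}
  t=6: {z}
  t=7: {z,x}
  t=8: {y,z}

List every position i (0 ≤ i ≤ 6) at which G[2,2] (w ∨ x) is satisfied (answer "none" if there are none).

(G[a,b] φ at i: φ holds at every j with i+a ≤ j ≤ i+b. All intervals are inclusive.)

1, 2, 3, 5

Evaluate at each i in [0,6]:
  i=0: ✗ (fails at j=2)
  i=1: ✓ (all of [3,3])
  i=2: ✓ (all of [4,4])
  i=3: ✓ (all of [5,5])
  i=4: ✗ (fails at j=6)
  i=5: ✓ (all of [7,7])
  i=6: ✗ (fails at j=8)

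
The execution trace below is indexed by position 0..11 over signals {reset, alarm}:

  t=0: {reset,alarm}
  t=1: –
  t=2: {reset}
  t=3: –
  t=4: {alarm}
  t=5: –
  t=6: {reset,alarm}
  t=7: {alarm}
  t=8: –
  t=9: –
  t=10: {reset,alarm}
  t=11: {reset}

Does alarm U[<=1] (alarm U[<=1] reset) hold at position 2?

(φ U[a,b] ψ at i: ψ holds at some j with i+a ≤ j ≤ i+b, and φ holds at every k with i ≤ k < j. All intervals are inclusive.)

Need some j in [2,3] with (alarm U[<=1] reset), and alarm at every k in [2,j-1].
  j=2: (alarm U[<=1] reset) holds; no prefix to check → satisfied.

Holds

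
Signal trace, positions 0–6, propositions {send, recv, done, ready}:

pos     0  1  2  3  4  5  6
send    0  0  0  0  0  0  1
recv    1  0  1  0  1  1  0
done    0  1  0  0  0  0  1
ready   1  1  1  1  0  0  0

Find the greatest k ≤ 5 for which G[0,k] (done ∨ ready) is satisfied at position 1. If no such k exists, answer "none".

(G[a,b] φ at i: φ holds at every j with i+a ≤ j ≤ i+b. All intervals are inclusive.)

2

(done ∨ ready) must hold from j=1 onward; find where it first fails.
  j=1: holds
  j=2: holds
  j=3: holds
  j=4: fails
Holds on [1,3], so largest k = 2.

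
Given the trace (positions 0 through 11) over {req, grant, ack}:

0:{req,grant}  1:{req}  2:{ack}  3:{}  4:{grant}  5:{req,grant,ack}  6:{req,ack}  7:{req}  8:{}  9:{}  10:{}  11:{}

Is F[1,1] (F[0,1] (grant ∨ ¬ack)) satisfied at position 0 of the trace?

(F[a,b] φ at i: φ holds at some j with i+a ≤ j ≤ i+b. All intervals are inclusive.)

Holds

Check F[0,1] (grant ∨ ¬ack) at each j in [1,1]:
  j=1: holds (witness at 1)
Found at j=1 → formula holds.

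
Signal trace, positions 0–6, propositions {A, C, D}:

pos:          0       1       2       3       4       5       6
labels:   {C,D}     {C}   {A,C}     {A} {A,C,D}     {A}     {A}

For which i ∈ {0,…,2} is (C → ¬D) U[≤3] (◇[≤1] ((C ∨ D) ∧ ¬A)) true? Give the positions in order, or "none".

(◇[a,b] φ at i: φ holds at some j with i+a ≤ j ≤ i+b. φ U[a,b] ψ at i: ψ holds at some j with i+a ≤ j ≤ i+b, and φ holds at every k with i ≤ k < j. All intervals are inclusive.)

Evaluate at each i in [0,2]:
  i=0: ✓ (rhs at j=0)
  i=1: ✓ (rhs at j=1)
  i=2: ✗ (no rhs in [2,5])

0, 1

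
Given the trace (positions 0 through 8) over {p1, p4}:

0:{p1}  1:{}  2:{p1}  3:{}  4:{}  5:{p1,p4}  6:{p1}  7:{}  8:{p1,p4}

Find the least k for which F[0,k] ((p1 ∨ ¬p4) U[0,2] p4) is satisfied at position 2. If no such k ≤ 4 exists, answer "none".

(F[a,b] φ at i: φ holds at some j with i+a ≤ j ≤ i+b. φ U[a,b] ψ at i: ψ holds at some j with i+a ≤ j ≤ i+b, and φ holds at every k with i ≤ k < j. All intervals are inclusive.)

1

Scan j = 2,3,… for ((p1 ∨ ¬p4) U[0,2] p4):
  j=2: fails
  j=3: holds
First hit at j=3, so smallest k = 3-2 = 1.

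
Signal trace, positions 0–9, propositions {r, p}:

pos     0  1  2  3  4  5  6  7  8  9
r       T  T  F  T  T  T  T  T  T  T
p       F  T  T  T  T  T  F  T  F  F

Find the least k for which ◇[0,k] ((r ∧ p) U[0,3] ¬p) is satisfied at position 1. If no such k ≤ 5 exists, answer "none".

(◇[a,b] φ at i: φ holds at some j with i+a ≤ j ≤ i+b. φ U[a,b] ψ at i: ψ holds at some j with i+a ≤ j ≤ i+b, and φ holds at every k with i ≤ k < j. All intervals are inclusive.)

2

Scan j = 1,2,… for ((r ∧ p) U[0,3] ¬p):
  j=1: fails
  j=2: fails
  j=3: holds
First hit at j=3, so smallest k = 3-1 = 2.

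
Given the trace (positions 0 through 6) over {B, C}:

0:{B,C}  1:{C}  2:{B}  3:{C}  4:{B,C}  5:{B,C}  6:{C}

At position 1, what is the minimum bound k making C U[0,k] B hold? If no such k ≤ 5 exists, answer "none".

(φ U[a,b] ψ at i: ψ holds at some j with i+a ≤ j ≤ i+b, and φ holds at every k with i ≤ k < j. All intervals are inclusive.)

1

Need earliest j ≥ 1 with B, and C at every k in [1,j-1].
  j=1: rhs fails.
  j=2: rhs holds; lhs holds on [1,1]. k = 1.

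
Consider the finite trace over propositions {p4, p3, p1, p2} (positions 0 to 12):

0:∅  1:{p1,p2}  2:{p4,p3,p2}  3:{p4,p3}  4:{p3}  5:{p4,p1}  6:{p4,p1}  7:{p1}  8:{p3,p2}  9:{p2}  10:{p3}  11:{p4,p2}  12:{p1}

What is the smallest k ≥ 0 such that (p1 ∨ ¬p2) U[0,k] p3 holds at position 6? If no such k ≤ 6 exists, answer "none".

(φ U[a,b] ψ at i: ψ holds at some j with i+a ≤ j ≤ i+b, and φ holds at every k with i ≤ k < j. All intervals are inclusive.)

Need earliest j ≥ 6 with p3, and (p1 ∨ ¬p2) at every k in [6,j-1].
  j=6: rhs fails.
  j=7: rhs fails.
  j=8: rhs holds; lhs holds on [6,7]. k = 2.

2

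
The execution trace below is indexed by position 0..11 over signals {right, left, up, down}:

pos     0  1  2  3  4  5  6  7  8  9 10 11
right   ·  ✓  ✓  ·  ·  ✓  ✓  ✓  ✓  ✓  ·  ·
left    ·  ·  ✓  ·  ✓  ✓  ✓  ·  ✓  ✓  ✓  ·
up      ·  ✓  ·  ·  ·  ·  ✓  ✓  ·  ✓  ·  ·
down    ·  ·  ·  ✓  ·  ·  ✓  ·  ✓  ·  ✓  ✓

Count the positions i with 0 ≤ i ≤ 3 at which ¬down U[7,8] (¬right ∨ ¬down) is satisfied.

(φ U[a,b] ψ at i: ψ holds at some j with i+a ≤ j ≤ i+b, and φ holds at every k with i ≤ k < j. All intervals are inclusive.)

Evaluate at each i in [0,3]:
  i=0: ✗ (lhs fails at k=3 before rhs at j=7)
  i=1: ✗ (lhs fails at k=3 before rhs at j=9)
  i=2: ✗ (lhs fails at k=3 before rhs at j=9)
  i=3: ✗ (lhs fails at k=3 before rhs at j=10)
Positions where it holds: {} → 0.

0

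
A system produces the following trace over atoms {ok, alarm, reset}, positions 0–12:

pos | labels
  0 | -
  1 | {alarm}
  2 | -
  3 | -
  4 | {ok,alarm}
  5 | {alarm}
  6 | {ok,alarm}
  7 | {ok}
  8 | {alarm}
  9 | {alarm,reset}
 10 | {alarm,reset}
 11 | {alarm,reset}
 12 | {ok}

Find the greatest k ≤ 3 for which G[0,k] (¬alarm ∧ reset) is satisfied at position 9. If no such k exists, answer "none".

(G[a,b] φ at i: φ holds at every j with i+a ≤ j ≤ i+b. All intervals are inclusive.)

(¬alarm ∧ reset) must hold from j=9 onward; find where it first fails.
  j=9: fails → no k works.

none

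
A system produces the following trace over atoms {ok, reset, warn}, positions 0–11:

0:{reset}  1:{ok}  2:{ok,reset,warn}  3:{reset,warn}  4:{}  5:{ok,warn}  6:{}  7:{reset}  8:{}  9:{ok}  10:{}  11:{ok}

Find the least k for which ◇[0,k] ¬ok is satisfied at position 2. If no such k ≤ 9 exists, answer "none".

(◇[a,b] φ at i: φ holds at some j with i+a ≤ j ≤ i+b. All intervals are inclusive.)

Scan j = 2,3,… for ¬ok:
  j=2: fails
  j=3: holds
First hit at j=3, so smallest k = 3-2 = 1.

1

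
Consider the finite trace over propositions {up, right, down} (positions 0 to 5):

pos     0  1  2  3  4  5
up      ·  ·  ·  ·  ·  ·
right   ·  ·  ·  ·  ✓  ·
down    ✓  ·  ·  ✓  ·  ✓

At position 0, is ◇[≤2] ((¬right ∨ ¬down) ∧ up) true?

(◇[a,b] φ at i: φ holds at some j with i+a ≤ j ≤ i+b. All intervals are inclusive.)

No

Check ((¬right ∨ ¬down) ∧ up) at each j in [0,2]:
  j=0: false
  j=1: false
  j=2: false
No position in the window satisfies it → formula fails.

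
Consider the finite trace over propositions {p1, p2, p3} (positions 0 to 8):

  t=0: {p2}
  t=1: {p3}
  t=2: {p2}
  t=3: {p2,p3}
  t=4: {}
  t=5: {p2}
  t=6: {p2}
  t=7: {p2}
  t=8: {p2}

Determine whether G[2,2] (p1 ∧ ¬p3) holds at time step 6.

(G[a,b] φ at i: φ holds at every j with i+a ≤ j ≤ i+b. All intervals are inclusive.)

False

Check (p1 ∧ ¬p3) at every j in [8,8]:
  j=8: false
Fails at j=8 → formula fails.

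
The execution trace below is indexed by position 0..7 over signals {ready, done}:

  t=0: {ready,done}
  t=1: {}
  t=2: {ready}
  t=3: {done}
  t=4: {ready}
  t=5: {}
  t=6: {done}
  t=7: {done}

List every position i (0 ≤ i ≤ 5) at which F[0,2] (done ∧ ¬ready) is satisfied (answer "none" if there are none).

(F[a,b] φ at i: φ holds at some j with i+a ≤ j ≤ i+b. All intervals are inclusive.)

1, 2, 3, 4, 5

Evaluate at each i in [0,5]:
  i=0: ✗ (none in [0,2])
  i=1: ✓ (witness j=3)
  i=2: ✓ (witness j=3)
  i=3: ✓ (witness j=3)
  i=4: ✓ (witness j=6)
  i=5: ✓ (witness j=6)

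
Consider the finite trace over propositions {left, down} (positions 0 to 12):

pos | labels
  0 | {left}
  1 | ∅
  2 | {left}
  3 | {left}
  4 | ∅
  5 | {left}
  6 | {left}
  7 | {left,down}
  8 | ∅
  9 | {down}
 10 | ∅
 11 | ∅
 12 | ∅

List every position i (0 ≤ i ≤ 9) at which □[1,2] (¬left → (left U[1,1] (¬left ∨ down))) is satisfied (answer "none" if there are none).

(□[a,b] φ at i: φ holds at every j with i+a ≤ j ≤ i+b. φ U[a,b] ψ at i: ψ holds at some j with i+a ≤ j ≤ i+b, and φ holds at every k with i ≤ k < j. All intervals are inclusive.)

1, 4, 5

Evaluate at each i in [0,9]:
  i=0: ✗ (fails at j=1)
  i=1: ✓ (all of [2,3])
  i=2: ✗ (fails at j=4)
  i=3: ✗ (fails at j=4)
  i=4: ✓ (all of [5,6])
  i=5: ✓ (all of [6,7])
  i=6: ✗ (fails at j=8)
  i=7: ✗ (fails at j=8)
  i=8: ✗ (fails at j=9)
  i=9: ✗ (fails at j=10)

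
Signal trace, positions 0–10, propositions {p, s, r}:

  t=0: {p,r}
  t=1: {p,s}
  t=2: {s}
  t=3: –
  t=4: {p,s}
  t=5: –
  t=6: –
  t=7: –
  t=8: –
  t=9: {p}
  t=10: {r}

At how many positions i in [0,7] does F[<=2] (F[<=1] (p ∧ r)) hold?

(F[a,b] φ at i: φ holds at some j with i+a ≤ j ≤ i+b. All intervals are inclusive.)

Evaluate at each i in [0,7]:
  i=0: ✓ (witness j=0)
  i=1: ✗ (none in [1,3])
  i=2: ✗ (none in [2,4])
  i=3: ✗ (none in [3,5])
  i=4: ✗ (none in [4,6])
  i=5: ✗ (none in [5,7])
  i=6: ✗ (none in [6,8])
  i=7: ✗ (none in [7,9])
Positions where it holds: {0} → 1.

1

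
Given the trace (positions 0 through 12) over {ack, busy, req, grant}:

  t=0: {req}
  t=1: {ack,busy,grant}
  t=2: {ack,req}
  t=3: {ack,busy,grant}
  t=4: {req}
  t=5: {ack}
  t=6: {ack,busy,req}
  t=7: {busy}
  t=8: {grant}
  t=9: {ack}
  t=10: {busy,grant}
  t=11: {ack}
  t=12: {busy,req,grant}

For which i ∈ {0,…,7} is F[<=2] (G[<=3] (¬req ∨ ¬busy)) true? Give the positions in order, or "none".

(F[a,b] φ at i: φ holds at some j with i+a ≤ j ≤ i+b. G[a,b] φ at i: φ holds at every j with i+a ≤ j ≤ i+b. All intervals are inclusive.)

0, 1, 2, 5, 6, 7

Evaluate at each i in [0,7]:
  i=0: ✓ (witness j=0)
  i=1: ✓ (witness j=1)
  i=2: ✓ (witness j=2)
  i=3: ✗ (none in [3,5])
  i=4: ✗ (none in [4,6])
  i=5: ✓ (witness j=7)
  i=6: ✓ (witness j=7)
  i=7: ✓ (witness j=7)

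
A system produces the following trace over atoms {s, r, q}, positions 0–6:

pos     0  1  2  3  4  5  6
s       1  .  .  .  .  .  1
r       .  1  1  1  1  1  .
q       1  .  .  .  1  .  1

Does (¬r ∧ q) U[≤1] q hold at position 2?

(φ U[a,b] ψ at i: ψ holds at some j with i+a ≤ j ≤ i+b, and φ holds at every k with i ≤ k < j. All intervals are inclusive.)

Need some j in [2,3] with q, and (¬r ∧ q) at every k in [2,j-1].
  j=2: q false.
  j=3: q false.
No j in the window works → until fails.

False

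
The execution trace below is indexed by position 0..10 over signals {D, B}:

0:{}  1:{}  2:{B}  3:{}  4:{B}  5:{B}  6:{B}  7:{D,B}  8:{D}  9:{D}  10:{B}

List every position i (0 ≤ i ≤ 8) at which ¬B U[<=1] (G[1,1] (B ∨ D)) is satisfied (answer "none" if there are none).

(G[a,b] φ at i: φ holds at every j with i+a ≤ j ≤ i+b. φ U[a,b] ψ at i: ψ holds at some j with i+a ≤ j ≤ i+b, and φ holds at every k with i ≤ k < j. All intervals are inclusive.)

Evaluate at each i in [0,8]:
  i=0: ✓ (rhs at j=1; lhs holds on [0,0])
  i=1: ✓ (rhs at j=1)
  i=2: ✗ (lhs fails at k=2 before rhs at j=3)
  i=3: ✓ (rhs at j=3)
  i=4: ✓ (rhs at j=4)
  i=5: ✓ (rhs at j=5)
  i=6: ✓ (rhs at j=6)
  i=7: ✓ (rhs at j=7)
  i=8: ✓ (rhs at j=8)

0, 1, 3, 4, 5, 6, 7, 8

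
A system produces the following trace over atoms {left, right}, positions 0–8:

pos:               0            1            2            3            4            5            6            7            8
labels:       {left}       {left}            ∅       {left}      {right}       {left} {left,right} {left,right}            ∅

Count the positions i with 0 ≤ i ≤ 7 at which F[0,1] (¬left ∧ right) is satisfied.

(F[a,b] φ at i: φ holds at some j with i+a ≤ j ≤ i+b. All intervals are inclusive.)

2

Evaluate at each i in [0,7]:
  i=0: ✗ (none in [0,1])
  i=1: ✗ (none in [1,2])
  i=2: ✗ (none in [2,3])
  i=3: ✓ (witness j=4)
  i=4: ✓ (witness j=4)
  i=5: ✗ (none in [5,6])
  i=6: ✗ (none in [6,7])
  i=7: ✗ (none in [7,8])
Positions where it holds: {3, 4} → 2.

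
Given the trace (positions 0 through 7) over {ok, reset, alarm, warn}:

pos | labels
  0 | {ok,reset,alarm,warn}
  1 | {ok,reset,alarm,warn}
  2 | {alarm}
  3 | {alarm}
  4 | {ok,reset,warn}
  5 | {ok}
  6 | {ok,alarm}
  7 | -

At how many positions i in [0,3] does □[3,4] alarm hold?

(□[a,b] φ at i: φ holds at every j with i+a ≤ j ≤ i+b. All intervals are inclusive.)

Evaluate at each i in [0,3]:
  i=0: ✗ (fails at j=4)
  i=1: ✗ (fails at j=4)
  i=2: ✗ (fails at j=5)
  i=3: ✗ (fails at j=7)
Positions where it holds: {} → 0.

0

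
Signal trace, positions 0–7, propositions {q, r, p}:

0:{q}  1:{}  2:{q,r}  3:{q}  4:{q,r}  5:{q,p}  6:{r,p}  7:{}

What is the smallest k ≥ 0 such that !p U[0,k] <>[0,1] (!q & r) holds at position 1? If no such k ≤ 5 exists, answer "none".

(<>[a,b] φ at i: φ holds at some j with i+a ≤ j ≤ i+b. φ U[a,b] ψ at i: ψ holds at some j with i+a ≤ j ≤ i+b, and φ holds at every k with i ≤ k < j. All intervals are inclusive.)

4

Need earliest j ≥ 1 with <>[0,1] (!q & r), and !p at every k in [1,j-1].
  j=1: rhs fails.
  j=2: rhs fails.
  j=3: rhs fails.
  j=4: rhs fails.
  j=5: rhs holds; lhs holds on [1,4]. k = 4.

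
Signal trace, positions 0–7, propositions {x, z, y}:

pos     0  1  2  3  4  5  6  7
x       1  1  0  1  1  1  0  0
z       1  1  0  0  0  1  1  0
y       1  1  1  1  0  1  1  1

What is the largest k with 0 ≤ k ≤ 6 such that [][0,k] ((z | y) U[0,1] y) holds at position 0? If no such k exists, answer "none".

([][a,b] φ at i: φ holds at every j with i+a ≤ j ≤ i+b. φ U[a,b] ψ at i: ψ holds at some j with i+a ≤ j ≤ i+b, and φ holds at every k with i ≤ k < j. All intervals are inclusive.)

3

((z | y) U[0,1] y) must hold from j=0 onward; find where it first fails.
  j=0: holds
  j=1: holds
  j=2: holds
  j=3: holds
  j=4: fails
Holds on [0,3], so largest k = 3.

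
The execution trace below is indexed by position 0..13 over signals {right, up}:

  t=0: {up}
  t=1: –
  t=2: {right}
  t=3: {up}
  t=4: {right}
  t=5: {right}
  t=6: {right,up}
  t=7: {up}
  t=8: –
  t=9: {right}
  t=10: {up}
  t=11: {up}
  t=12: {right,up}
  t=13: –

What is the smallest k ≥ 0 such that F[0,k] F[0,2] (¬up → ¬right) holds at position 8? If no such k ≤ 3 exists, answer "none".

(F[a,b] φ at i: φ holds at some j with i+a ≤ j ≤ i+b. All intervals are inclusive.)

0

Scan j = 8,9,… for F[0,2] (¬up → ¬right):
  j=8: holds
First hit at j=8, so smallest k = 8-8 = 0.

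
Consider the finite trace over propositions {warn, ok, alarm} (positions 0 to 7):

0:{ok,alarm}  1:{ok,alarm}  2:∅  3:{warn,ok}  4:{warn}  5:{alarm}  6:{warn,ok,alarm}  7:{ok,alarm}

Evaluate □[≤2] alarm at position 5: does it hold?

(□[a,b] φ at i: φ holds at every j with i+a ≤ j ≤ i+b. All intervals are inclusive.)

Holds

Check alarm at every j in [5,7]:
  j=5: true
  j=6: true
  j=7: true
All positions satisfy it → formula holds.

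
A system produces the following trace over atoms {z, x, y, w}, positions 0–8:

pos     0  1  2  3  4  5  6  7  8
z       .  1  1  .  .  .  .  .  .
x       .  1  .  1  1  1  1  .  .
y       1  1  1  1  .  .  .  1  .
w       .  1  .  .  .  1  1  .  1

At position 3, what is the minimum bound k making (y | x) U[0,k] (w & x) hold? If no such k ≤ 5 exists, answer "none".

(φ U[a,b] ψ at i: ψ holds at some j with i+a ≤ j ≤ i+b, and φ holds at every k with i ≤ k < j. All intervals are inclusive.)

Need earliest j ≥ 3 with (w & x), and (y | x) at every k in [3,j-1].
  j=3: rhs fails.
  j=4: rhs fails.
  j=5: rhs holds; lhs holds on [3,4]. k = 2.

2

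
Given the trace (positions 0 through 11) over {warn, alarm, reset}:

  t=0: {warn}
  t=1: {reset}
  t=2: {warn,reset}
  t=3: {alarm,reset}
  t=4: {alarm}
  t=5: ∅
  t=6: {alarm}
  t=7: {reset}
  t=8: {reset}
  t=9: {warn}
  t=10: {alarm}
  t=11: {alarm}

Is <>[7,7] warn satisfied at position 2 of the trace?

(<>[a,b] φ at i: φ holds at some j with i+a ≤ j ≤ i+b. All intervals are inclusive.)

Holds

Check warn at each j in [9,9]:
  j=9: true
Found at j=9 → formula holds.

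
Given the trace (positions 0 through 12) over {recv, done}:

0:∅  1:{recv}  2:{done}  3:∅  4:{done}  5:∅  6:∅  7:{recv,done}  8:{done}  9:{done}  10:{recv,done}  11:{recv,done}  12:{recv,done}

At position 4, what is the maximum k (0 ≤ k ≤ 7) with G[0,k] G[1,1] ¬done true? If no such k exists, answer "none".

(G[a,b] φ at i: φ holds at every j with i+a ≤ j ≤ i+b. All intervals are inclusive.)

G[1,1] ¬done must hold from j=4 onward; find where it first fails.
  j=4: holds
  j=5: holds
  j=6: fails
Holds on [4,5], so largest k = 1.

1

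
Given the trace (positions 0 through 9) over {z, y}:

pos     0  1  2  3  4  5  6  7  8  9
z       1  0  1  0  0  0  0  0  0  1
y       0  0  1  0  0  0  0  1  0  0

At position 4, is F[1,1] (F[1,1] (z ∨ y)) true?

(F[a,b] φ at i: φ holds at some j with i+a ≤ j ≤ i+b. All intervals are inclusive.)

False

Check F[1,1] (z ∨ y) at each j in [5,5]:
  j=5: fails (none in [6,6])
No position in the window satisfies it → formula fails.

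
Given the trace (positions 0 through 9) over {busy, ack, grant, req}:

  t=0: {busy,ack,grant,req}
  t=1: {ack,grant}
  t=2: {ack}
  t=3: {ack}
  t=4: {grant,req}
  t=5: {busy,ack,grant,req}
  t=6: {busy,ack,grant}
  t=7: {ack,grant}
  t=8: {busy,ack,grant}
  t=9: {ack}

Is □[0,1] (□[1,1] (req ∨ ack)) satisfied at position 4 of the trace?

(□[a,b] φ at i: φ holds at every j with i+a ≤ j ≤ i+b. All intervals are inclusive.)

Check □[1,1] (req ∨ ack) at every j in [4,5]:
  j=4: holds on [5,5]
  j=5: holds on [6,6]
All positions satisfy it → formula holds.

True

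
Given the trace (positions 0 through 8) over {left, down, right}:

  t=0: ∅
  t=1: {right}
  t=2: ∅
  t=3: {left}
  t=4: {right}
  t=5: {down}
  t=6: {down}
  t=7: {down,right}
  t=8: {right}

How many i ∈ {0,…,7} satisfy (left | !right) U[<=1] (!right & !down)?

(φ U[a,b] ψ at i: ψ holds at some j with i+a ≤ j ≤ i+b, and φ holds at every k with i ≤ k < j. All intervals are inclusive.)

Evaluate at each i in [0,7]:
  i=0: ✓ (rhs at j=0)
  i=1: ✗ (lhs fails at k=1 before rhs at j=2)
  i=2: ✓ (rhs at j=2)
  i=3: ✓ (rhs at j=3)
  i=4: ✗ (no rhs in [4,5])
  i=5: ✗ (no rhs in [5,6])
  i=6: ✗ (no rhs in [6,7])
  i=7: ✗ (no rhs in [7,8])
Positions where it holds: {0, 2, 3} → 3.

3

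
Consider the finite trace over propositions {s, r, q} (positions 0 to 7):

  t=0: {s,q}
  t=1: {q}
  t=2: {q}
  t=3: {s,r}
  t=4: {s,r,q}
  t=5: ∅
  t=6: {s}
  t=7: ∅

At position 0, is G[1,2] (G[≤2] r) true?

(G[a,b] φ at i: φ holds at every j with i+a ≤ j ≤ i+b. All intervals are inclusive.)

Check G[≤2] r at every j in [1,2]:
  j=1: fails at 1
  j=2: fails at 2
Fails at j=1 → formula fails.

No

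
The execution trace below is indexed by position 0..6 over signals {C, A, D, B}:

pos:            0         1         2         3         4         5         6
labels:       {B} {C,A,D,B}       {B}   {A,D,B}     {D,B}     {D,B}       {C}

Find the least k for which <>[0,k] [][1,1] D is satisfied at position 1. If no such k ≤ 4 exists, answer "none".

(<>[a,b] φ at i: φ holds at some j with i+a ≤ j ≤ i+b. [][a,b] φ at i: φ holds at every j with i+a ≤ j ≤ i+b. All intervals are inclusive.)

Scan j = 1,2,… for [][1,1] D:
  j=1: fails
  j=2: holds
First hit at j=2, so smallest k = 2-1 = 1.

1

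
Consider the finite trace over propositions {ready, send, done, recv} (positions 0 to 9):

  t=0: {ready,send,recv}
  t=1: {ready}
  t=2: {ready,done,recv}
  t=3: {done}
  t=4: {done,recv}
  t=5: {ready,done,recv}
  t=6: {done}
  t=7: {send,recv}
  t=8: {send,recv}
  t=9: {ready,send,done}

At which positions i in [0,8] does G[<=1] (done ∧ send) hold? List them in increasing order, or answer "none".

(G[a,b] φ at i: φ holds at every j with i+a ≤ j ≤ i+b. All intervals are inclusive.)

Evaluate at each i in [0,8]:
  i=0: ✗ (fails at j=0)
  i=1: ✗ (fails at j=1)
  i=2: ✗ (fails at j=2)
  i=3: ✗ (fails at j=3)
  i=4: ✗ (fails at j=4)
  i=5: ✗ (fails at j=5)
  i=6: ✗ (fails at j=6)
  i=7: ✗ (fails at j=7)
  i=8: ✗ (fails at j=8)

none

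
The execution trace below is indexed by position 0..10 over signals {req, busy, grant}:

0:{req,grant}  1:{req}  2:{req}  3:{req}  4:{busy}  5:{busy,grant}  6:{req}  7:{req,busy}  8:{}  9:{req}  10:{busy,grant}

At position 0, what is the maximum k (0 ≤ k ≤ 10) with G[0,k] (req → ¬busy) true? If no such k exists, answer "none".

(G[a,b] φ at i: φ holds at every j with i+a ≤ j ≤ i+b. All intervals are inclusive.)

6

(req → ¬busy) must hold from j=0 onward; find where it first fails.
  j=0: holds
  j=1: holds
  j=2: holds
  j=3: holds
  j=4: holds
  j=5: holds
  j=6: holds
  j=7: fails
Holds on [0,6], so largest k = 6.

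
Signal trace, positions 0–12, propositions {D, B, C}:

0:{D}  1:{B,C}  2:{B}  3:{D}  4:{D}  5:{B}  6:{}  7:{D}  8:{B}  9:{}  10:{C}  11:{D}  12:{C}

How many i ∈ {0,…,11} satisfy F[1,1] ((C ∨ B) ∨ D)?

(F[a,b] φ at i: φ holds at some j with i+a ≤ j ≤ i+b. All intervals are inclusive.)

10

Evaluate at each i in [0,11]:
  i=0: ✓ (witness j=1)
  i=1: ✓ (witness j=2)
  i=2: ✓ (witness j=3)
  i=3: ✓ (witness j=4)
  i=4: ✓ (witness j=5)
  i=5: ✗ (none in [6,6])
  i=6: ✓ (witness j=7)
  i=7: ✓ (witness j=8)
  i=8: ✗ (none in [9,9])
  i=9: ✓ (witness j=10)
  i=10: ✓ (witness j=11)
  i=11: ✓ (witness j=12)
Positions where it holds: {0, 1, 2, 3, 4, 6, 7, 9, 10, 11} → 10.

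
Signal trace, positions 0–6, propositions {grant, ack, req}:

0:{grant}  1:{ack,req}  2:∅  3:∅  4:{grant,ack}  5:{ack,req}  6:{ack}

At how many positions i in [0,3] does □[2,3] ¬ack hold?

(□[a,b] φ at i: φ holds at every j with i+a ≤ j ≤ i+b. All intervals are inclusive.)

1

Evaluate at each i in [0,3]:
  i=0: ✓ (all of [2,3])
  i=1: ✗ (fails at j=4)
  i=2: ✗ (fails at j=4)
  i=3: ✗ (fails at j=5)
Positions where it holds: {0} → 1.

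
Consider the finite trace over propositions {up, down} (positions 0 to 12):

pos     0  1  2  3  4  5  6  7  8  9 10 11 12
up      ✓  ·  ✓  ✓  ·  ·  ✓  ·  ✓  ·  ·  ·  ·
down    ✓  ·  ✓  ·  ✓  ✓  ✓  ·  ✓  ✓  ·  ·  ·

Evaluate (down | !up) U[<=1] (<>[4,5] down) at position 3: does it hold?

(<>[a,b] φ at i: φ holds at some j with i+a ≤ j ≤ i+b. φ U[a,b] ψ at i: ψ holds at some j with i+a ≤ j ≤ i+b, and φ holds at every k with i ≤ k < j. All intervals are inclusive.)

Yes

Need some j in [3,4] with <>[4,5] down, and (down | !up) at every k in [3,j-1].
  j=3: <>[4,5] down holds; no prefix to check → satisfied.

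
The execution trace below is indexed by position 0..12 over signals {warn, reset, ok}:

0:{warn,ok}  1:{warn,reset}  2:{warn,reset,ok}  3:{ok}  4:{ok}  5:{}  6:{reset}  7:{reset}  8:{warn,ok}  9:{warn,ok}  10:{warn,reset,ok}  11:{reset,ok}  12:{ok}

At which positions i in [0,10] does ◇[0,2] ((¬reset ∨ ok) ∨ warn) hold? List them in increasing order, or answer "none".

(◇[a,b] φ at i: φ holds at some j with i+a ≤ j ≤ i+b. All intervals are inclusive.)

0, 1, 2, 3, 4, 5, 6, 7, 8, 9, 10

Evaluate at each i in [0,10]:
  i=0: ✓ (witness j=0)
  i=1: ✓ (witness j=1)
  i=2: ✓ (witness j=2)
  i=3: ✓ (witness j=3)
  i=4: ✓ (witness j=4)
  i=5: ✓ (witness j=5)
  i=6: ✓ (witness j=8)
  i=7: ✓ (witness j=8)
  i=8: ✓ (witness j=8)
  i=9: ✓ (witness j=9)
  i=10: ✓ (witness j=10)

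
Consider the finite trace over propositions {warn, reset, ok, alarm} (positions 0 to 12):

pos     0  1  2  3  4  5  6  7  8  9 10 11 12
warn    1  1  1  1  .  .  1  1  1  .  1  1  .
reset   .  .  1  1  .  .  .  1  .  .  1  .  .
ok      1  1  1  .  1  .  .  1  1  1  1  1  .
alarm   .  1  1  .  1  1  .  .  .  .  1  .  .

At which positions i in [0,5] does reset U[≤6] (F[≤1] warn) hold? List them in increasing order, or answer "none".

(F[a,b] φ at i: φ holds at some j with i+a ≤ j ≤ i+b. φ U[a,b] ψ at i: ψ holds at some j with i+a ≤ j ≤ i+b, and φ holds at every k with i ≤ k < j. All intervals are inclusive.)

0, 1, 2, 3, 5

Evaluate at each i in [0,5]:
  i=0: ✓ (rhs at j=0)
  i=1: ✓ (rhs at j=1)
  i=2: ✓ (rhs at j=2)
  i=3: ✓ (rhs at j=3)
  i=4: ✗ (lhs fails at k=4 before rhs at j=5)
  i=5: ✓ (rhs at j=5)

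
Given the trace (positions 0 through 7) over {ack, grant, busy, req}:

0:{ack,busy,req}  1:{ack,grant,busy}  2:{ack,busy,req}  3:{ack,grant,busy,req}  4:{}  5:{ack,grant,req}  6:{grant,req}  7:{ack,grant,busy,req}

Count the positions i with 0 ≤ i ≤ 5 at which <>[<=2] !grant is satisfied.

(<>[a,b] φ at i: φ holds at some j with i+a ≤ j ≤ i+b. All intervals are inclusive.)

5

Evaluate at each i in [0,5]:
  i=0: ✓ (witness j=0)
  i=1: ✓ (witness j=2)
  i=2: ✓ (witness j=2)
  i=3: ✓ (witness j=4)
  i=4: ✓ (witness j=4)
  i=5: ✗ (none in [5,7])
Positions where it holds: {0, 1, 2, 3, 4} → 5.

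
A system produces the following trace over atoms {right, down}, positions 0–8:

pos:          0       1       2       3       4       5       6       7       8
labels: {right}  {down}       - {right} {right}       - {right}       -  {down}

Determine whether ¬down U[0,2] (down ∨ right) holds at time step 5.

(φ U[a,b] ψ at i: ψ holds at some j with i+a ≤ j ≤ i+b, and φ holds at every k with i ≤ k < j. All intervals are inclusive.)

Need some j in [5,7] with (down ∨ right), and ¬down at every k in [5,j-1].
  j=5: (down ∨ right) false.
  j=6: (down ∨ right) holds; ¬down holds at every k in [5,5] → satisfied.

True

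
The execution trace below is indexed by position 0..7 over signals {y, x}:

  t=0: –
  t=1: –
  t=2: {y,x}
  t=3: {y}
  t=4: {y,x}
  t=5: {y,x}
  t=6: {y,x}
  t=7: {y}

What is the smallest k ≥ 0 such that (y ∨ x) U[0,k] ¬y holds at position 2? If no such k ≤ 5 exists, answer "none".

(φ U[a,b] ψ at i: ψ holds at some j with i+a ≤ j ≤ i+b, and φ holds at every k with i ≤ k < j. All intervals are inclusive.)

Need earliest j ≥ 2 with ¬y, and (y ∨ x) at every k in [2,j-1].
  j=2: rhs fails.
  j=3: rhs fails.
  j=4: rhs fails.
  j=5: rhs fails.
  j=6: rhs fails.
  j=7: rhs fails.
No witness within the range → none.

none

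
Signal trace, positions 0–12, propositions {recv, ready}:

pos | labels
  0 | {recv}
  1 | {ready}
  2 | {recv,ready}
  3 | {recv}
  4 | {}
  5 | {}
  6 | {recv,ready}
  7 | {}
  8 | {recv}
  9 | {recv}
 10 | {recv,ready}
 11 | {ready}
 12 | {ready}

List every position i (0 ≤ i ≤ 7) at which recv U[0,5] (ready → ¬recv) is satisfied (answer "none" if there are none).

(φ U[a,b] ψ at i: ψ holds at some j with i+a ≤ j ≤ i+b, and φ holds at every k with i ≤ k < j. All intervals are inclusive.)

Evaluate at each i in [0,7]:
  i=0: ✓ (rhs at j=0)
  i=1: ✓ (rhs at j=1)
  i=2: ✓ (rhs at j=3; lhs holds on [2,2])
  i=3: ✓ (rhs at j=3)
  i=4: ✓ (rhs at j=4)
  i=5: ✓ (rhs at j=5)
  i=6: ✓ (rhs at j=7; lhs holds on [6,6])
  i=7: ✓ (rhs at j=7)

0, 1, 2, 3, 4, 5, 6, 7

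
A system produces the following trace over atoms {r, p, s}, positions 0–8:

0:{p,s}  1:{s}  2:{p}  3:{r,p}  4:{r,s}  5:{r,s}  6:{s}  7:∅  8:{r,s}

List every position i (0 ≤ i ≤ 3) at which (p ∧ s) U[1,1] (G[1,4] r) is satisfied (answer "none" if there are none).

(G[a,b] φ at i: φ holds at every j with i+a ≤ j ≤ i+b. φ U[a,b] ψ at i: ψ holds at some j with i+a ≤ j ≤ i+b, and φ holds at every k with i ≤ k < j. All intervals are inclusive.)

none

Evaluate at each i in [0,3]:
  i=0: ✗ (no rhs in [1,1])
  i=1: ✗ (no rhs in [2,2])
  i=2: ✗ (no rhs in [3,3])
  i=3: ✗ (no rhs in [4,4])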